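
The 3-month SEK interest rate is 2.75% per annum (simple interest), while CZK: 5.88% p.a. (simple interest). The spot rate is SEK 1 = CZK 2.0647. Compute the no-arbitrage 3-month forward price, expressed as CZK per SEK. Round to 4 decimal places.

2.0807

T = 3/12 years.
Growth of 1 CZK over T: 1 + 0.0588×3/12 = 1.014700.
SEK accumulates by 1 + 0.0275×3/12 = 1.006875.
Forward (CZK per SEK) = 2.0647 × 1.014700 / 1.006875 = 2.080746.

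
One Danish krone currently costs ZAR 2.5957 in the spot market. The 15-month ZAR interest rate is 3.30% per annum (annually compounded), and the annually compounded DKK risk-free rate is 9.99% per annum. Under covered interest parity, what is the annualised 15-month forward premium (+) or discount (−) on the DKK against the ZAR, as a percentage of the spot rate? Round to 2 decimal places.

-6.04%

T = 15/12 years.
F = S · g_ZAR/g_DKK = 2.5957 × 1.0414188/1.126397 = 2.3998739.
(F − S)/S ÷ T = (2.3998739 − 2.5957)/2.5957/(15/12) = -0.060354 → -6.04%.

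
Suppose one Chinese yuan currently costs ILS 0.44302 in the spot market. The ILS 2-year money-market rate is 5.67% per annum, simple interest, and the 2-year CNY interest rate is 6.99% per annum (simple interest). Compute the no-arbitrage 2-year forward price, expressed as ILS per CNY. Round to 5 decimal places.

0.43276

T = 2 years.
ILS accumulates by 1 + 0.0567×2 = 1.113400.
Growth of 1 CNY over T: 1 + 0.0699×2 = 1.139800.
So F = 0.44302 × 1.113400 / 1.139800 = 0.4327588 (ILS/CNY).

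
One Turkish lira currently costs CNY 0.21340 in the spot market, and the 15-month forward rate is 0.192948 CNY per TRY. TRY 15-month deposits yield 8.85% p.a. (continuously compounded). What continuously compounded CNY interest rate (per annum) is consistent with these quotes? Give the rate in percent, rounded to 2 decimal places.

T = 15/12 years.
CIP gives F = S · g_CNY/g_TRY, so g_CNY/g_TRY = 0.192948/0.2134 = 0.9041612.
TRY growth factor: e^(0.0885×15/12) = 1.116976.
Hence g_CNY = 1.0099264.
Take logs: ln 1.0099264 / (15/12) = 0.007902, so 0.79%.

0.79%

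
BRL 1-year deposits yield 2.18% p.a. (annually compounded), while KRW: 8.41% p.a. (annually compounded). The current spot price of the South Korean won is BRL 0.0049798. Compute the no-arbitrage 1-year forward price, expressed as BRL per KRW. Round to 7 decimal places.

T = 1 year.
BRL growth factor: (1 + 0.0218)^1 = 1.021800.
KRW accumulates by (1 + 0.0841)^1 = 1.084100.
Forward (BRL per KRW) = 0.0049798 × 1.021800 / 1.084100 = 0.004693626.

0.0046936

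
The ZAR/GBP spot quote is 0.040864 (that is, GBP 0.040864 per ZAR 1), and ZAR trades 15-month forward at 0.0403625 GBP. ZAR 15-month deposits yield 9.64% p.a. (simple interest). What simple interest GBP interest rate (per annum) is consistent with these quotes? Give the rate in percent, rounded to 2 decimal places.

8.54%

T = 15/12 years.
F/S = 0.0403625/0.040864 = 0.9877276 = (growth of GBP) / (growth of ZAR).
The ZAR side grows by 1 + 0.0964×15/12 = 1.120500.
So the GBP growth factor = 1.1067488.
r = (1.1067488 − 1)/(15/12) = 0.085399 → 8.54%.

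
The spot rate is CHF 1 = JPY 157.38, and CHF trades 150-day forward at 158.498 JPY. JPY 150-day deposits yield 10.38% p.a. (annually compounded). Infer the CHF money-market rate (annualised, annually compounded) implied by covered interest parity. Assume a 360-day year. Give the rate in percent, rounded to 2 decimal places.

8.52%

T = 150/360 years.
F/S = 158.498/157.38 = 1.0071038 = (growth of JPY) / (growth of CHF).
The JPY side grows by (1 + 0.1038)^(150/360) = 1.0420079.
Hence g_CHF = 1.0346579.
Annualise: 1.0346579^(360/150) − 1 = 0.085206 = 8.52%.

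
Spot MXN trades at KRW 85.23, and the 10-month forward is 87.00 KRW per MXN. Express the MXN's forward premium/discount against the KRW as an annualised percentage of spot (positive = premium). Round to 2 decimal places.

+2.49%

T = 10/12 years.
Period premium: (87.00 − 85.23)/85.23 = 0.0207673.
Per annum: 0.0207673 / (10/12) = 0.024921 = 2.49%.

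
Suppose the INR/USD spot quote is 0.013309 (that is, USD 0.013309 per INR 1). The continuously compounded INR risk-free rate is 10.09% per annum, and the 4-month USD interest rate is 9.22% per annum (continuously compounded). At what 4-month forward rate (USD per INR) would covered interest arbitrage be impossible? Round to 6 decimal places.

0.013270

T = 4/12 years.
USD growth factor: e^(0.0922×4/12) = 1.0312105.
Growth of 1 INR over T: e^(0.1009×4/12) = 1.0342053.
Forward (USD per INR) = 0.013309 × 1.0312105 / 1.0342053 = 0.01327046.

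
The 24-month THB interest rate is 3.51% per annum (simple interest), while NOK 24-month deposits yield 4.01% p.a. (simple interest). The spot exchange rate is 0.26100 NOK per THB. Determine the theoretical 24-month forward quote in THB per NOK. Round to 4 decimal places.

3.7959

T = 2 years.
Growth of 1 NOK over T: 1 + 0.0401×2 = 1.080200.
THB growth factor: 1 + 0.0351×2 = 1.070200.
Forward (NOK per THB) = 0.261 × 1.080200 / 1.070200 = 0.2634388.
Invert for THB per NOK: 1 / 0.2634388 = 3.7959.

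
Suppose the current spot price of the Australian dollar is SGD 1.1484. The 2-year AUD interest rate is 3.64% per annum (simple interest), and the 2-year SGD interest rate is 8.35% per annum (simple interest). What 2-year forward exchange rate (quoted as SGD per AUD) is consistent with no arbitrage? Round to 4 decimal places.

T = 2 years.
SGD accumulates by 1 + 0.0835×2 = 1.167000.
AUD growth factor: 1 + 0.0364×2 = 1.072800.
So F = 1.1484 × 1.167000 / 1.072800 = 1.249238 (SGD/AUD).

1.2492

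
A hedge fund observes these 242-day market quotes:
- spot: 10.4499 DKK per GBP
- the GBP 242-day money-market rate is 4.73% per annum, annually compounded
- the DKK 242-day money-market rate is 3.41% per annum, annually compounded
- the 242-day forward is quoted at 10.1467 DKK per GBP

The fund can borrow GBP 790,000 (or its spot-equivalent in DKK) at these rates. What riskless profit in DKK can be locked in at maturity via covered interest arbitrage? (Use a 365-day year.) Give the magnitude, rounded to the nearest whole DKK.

T = 242/365 years.
Invest the GBP and cover forward: 790,000 × 1.03111574 × 10.1467 = DKK 8,265,313.44.
Convert at spot and invest in DKK: 790,000 × 10.4499 × 1.022480801 = DKK 8,441,009.48.
The quoted forward undervalues GBP, so borrow GBP, convert to DKK at spot, deposit the DKK at 3.41%, and buy GBP forward at 10.1467 to cover the loan.
Profit = 8,441,009.48 − 8,265,313.44 = DKK 175,696.

DKK 175,696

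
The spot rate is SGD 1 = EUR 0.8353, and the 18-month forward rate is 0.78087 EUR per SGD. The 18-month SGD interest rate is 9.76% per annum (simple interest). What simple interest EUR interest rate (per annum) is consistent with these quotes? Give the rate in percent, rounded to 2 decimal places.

T = 18/12 years.
F/S = 0.78087/0.8353 = 0.9348378 = (growth of EUR) / (growth of SGD).
The SGD side grows by 1 + 0.0976×18/12 = 1.146400.
Hence g_EUR = 1.0716981.
(1.0716981 − 1)/T = 0.047799, i.e. 4.78%.

4.78%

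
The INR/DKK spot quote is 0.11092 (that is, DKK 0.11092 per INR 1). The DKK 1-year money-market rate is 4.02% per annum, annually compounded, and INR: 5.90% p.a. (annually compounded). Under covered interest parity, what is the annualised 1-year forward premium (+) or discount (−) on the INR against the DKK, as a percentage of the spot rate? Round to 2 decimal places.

T = 1 year.
CIP forward (DKK per INR) = 0.11092 × 1.040200/1.059000 = 0.10895088.
Annualised premium = (F − S)/S × (1/T) = (0.10895088 − 0.11092)/0.11092 ÷ 1 = -1.78%.

-1.78%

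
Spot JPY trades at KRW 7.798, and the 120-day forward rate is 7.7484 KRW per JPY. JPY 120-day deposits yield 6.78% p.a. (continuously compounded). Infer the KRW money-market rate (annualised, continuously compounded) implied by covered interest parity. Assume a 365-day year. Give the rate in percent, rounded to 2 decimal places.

T = 120/365 years.
CIP gives F = S · g_KRW/g_JPY, so g_KRW/g_JPY = 7.7484/7.798 = 0.9936394.
JPY growth factor: e^(0.0678×120/365) = 1.0225407.
Hence g_KRW = 1.0160367.
Take logs: ln 1.0160367 / (120/365) = 0.048391, so 4.84%.

4.84%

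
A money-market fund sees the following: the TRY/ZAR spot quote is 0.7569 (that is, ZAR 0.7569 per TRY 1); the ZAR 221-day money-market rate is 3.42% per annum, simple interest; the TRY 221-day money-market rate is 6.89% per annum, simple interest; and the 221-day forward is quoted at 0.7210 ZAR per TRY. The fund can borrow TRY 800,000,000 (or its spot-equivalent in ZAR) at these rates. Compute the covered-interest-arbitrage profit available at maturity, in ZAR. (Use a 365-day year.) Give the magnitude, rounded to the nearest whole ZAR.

T = 221/365 years.
Invest the TRY and cover forward: 800,000,000 × 1.04171753425 × 0.7210 = ZAR 600,862,673.76.
Convert at spot and invest in ZAR: 800,000,000 × 0.7569 × 1.02070739726 = ZAR 618,058,743.19.
The quoted forward undervalues TRY, so borrow TRY, convert to ZAR at spot, deposit the ZAR at 3.42%, and buy TRY forward at 0.7210 to cover the loan.
The gap between the two covered legs is ZAR 17,196,069.

ZAR 17,196,069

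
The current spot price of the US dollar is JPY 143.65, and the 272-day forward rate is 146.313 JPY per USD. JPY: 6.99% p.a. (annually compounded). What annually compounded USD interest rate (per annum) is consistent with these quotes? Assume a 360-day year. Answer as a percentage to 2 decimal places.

4.42%

T = 272/360 years.
CIP gives F = S · g_JPY/g_USD, so g_JPY/g_USD = 146.313/143.65 = 1.0185381.
JPY growth factor: (1 + 0.0699)^(272/360) = 1.0523747.
So the USD growth factor = 1.0332208.
Annualise: 1.0332208^(360/272) − 1 = 0.044203 = 4.42%.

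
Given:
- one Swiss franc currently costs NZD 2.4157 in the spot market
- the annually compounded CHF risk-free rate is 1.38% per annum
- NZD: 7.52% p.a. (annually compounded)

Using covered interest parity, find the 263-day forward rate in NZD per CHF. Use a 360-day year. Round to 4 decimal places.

2.5217

T = 263/360 years.
NZD accumulates by (1 + 0.0752)^(263/360) = 1.0543982.
CHF growth factor: (1 + 0.0138)^(263/360) = 1.010063.
Forward (NZD per CHF) = 2.4157 × 1.0543982 / 1.010063 = 2.521734.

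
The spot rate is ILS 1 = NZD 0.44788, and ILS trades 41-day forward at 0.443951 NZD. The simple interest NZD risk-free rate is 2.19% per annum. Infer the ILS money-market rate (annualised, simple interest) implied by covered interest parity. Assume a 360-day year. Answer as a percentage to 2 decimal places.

9.98%

T = 41/360 years.
By CIP, F/S equals the NZD-to-ILS growth ratio: 0.443951/0.44788 = 0.9912276.
The NZD side grows by 1 + 0.0219×41/360 = 1.0024942.
That pins the ILS growth at 1.0113663.
r = (1.0113663 − 1)/(41/360) = 0.099802 → 9.98%.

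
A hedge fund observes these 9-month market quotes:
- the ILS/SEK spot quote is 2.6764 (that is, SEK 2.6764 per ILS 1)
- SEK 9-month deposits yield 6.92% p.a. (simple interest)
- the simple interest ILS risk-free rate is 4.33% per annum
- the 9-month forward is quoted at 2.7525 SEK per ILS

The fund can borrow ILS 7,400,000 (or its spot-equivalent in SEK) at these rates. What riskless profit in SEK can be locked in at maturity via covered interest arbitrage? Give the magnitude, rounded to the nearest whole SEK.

T = 9/12 years.
Route A — deposit ILS, sell forward: 7,400,000 × 1.032475 × 2.7525 = SEK 21,029,967.04.
Route B — convert at spot, deposit SEK: 7,400,000 × 2.6764 × 1.051900 = SEK 20,833,258.18.
The quoted forward overvalues ILS, so borrow SEK, buy ILS at spot, deposit the ILS at 4.33%, and sell the proceeds forward at 2.7525.
Profit = 21,029,967.04 − 20,833,258.18 = SEK 196,709.

SEK 196,709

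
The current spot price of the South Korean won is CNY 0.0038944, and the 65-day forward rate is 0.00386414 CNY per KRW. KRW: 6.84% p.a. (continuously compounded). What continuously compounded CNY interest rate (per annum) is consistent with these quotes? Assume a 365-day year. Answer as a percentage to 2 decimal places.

2.46%

T = 65/365 years.
CIP gives F = S · g_CNY/g_KRW, so g_CNY/g_KRW = 0.00386414/0.0038944 = 0.9922299.
KRW growth factor: e^(0.0684×65/365) = 1.0122553.
Hence g_CNY = 1.004390.
Take logs: ln 1.004390 / (65/365) = 0.024598, so 2.46%.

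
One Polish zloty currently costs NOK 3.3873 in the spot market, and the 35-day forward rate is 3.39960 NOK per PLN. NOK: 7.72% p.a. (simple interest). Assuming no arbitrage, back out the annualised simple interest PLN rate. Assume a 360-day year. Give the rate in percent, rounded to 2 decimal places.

T = 35/360 years.
CIP gives F = S · g_NOK/g_PLN, so g_NOK/g_PLN = 3.3996/3.3873 = 1.0036312.
The NOK side grows by 1 + 0.0772×35/360 = 1.0075056.
Hence g_PLN = 1.0038604.
r = (1.0038604 − 1)/(35/360) = 0.039707 → 3.97%.

3.97%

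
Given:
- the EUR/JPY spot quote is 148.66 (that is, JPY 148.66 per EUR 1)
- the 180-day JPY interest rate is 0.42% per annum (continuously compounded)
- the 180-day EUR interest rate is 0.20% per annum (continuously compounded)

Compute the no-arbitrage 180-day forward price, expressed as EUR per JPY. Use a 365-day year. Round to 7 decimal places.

T = 180/365 years.
Growth of 1 JPY over T: e^(0.0042×180/365) = 1.0020734.
EUR accumulates by e^(0.0020×180/365) = 1.0009868.
So F = 148.66 × 1.0020734 / 1.0009868 = 148.8214 (JPY/EUR).
Invert for EUR per JPY: 1 / 148.8214 = 0.0067195.

0.0067195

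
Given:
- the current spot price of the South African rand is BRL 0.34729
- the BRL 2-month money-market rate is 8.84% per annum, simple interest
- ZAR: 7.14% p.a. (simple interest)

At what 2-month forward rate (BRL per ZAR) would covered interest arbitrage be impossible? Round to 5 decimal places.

T = 2/12 years.
BRL accumulates by 1 + 0.0884×2/12 = 1.0147333.
ZAR growth factor: 1 + 0.0714×2/12 = 1.011900.
CIP: F = S · (grow BRL)/(grow ZAR) = 0.34729 × 1.0147333/1.011900 = 0.3482624 BRL per ZAR.

0.34826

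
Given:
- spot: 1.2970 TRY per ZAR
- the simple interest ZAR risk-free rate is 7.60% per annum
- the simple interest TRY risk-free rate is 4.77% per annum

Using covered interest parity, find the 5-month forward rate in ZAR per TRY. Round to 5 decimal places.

T = 5/12 years.
Growth of 1 TRY over T: 1 + 0.0477×5/12 = 1.019875.
ZAR growth factor: 1 + 0.0760×5/12 = 1.0316667.
Forward (TRY per ZAR) = 1.297 × 1.019875 / 1.0316667 = 1.282176.
Invert for ZAR per TRY: 1 / 1.282176 = 0.77992.

0.77992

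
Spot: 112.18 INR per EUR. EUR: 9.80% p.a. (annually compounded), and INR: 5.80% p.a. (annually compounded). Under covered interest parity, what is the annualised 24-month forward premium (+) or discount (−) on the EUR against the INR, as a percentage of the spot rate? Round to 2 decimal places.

T = 2 years.
CIP forward (INR per EUR) = 112.18 × 1.119364/1.205604 = 104.15547.
Annualised premium = (F − S)/S × (1/T) = (104.15547 − 112.18)/112.18 ÷ 2 = -3.58%.

-3.58%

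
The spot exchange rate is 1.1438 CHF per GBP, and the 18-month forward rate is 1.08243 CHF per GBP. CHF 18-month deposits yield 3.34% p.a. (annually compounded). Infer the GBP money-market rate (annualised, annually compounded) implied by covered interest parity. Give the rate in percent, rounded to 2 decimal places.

T = 18/12 years.
By CIP, F/S equals the CHF-to-GBP growth ratio: 1.08243/1.1438 = 0.9463455.
The CHF side grows by (1 + 0.0334)^(18/12) = 1.050516.
So the GBP growth factor = 1.1100766.
Annualise: 1.1100766^(12/18) − 1 = 0.072100 = 7.21%.

7.21%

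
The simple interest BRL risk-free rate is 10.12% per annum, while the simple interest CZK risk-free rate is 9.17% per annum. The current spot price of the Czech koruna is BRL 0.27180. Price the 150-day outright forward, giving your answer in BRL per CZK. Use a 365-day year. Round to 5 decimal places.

T = 150/365 years.
BRL accumulates by 1 + 0.1012×150/365 = 1.041589.
CZK growth factor: 1 + 0.0917×150/365 = 1.0376849.
CIP: F = S · (grow BRL)/(grow CZK) = 0.2718 × 1.041589/1.0376849 = 0.2728226 BRL per CZK.

0.27282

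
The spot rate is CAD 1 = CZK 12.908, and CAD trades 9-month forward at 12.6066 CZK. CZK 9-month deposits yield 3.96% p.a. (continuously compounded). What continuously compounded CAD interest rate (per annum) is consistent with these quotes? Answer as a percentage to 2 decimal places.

T = 9/12 years.
F/S = 12.6066/12.908 = 0.9766501 = (growth of CZK) / (growth of CAD).
The CZK side grows by e^(0.0396×9/12) = 1.0301454.
That pins the CAD growth at 1.0547743.
r = ln(1.0547743)/(9/12) = 0.071102 → 7.11%.

7.11%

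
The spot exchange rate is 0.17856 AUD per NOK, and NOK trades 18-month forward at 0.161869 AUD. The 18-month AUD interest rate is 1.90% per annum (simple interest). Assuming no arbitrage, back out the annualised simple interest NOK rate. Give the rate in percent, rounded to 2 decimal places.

8.97%

T = 18/12 years.
CIP gives F = S · g_AUD/g_NOK, so g_AUD/g_NOK = 0.161869/0.17856 = 0.9065244.
AUD growth factor: 1 + 0.0190×18/12 = 1.028500.
So the NOK growth factor = 1.134553.
(1.134553 − 1)/T = 0.089702, i.e. 8.97%.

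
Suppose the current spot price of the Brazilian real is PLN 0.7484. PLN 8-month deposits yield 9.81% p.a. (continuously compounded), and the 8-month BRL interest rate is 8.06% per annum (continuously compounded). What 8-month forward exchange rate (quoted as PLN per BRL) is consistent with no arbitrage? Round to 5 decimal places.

0.75718

T = 8/12 years.
PLN growth factor: e^(0.0981×8/12) = 1.067586.
BRL accumulates by e^(0.0806×8/12) = 1.0552032.
So F = 0.7484 × 1.067586 / 1.0552032 = 0.7571825 (PLN/BRL).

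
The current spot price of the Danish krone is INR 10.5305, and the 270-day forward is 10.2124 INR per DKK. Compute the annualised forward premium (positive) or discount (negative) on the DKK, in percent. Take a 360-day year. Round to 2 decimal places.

T = 270/360 years.
DKK trades forward at -3.02075% vs spot over the period.
Annualise by dividing by T: -0.0302075 / (270/360) = -0.040277 → -4.03%.

-4.03%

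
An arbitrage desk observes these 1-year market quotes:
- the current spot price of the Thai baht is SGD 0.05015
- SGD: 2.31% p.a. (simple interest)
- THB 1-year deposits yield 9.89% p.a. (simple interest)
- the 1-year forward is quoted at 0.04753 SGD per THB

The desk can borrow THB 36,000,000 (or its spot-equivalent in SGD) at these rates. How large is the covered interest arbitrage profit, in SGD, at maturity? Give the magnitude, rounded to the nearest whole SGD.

T = 1 year.
Keep in THB, deliver into the forward: 36,000,000·1.098900·0.04753 = SGD 1,880,305.81.
Swap to SGD now, deposit: 36,000,000·0.05015·1.023100 = SGD 1,847,104.74.
The quoted forward overvalues THB, so borrow SGD, buy THB at spot, deposit the THB at 9.89%, and sell the proceeds forward at 0.04753.
The gap between the two covered legs is SGD 33,201.

SGD 33,201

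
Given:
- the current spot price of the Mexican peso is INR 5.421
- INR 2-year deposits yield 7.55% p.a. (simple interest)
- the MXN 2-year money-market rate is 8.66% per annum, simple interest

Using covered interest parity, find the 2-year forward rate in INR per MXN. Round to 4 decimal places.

5.3184

T = 2 years.
INR accumulates by 1 + 0.0755×2 = 1.151000.
MXN accumulates by 1 + 0.0866×2 = 1.173200.
Forward (INR per MXN) = 5.421 × 1.151000 / 1.173200 = 5.318421.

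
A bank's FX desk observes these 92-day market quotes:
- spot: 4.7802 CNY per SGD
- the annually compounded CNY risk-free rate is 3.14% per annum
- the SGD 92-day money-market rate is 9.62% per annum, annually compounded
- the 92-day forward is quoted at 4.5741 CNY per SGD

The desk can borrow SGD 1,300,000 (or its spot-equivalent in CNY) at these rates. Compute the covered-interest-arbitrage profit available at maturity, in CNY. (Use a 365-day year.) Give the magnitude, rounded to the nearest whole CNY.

CNY 177,275

T = 92/365 years.
Keep in SGD, deliver into the forward: 1,300,000·1.023421213·4.5741 = CNY 6,085,600.26.
Swap to CNY now, deposit: 1,300,000·4.7802·1.007823247 = CNY 6,262,875.69.
The quoted forward undervalues SGD, so borrow SGD, convert to CNY at spot, deposit the CNY at 3.14%, and buy SGD forward at 4.5741 to cover the loan.
Profit = 6,262,875.69 − 6,085,600.26 = CNY 177,275.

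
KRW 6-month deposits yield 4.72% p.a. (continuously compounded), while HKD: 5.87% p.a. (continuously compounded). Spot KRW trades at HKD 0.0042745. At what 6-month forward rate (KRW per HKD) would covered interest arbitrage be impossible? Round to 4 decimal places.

232.6042

T = 6/12 years.
Growth of 1 HKD over T: e^(0.0587×6/12) = 1.029784956.
Growth of 1 KRW over T: e^(0.0472×6/12) = 1.023880684.
CIP: F = S · (grow HKD)/(grow KRW) = 0.0042745 × 1.029784956/1.023880684 = 0.00429914917 HKD per KRW.
Quoted the other way: 1/0.00429914917 = 232.6042 KRW per HKD.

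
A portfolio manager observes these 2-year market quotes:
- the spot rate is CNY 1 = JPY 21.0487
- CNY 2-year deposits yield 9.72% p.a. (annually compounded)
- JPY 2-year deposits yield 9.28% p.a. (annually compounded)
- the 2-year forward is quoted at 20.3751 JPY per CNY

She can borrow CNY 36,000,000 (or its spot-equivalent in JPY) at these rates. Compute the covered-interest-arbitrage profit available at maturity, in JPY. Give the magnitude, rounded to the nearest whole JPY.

T = 2 years.
Route A — deposit CNY, sell forward: 36,000,000 × 1.20384784 × 20.3751 = JPY 883,026,724.49.
Route B — convert at spot, deposit JPY: 36,000,000 × 21.0487 × 1.19421184 = JPY 904,917,843.24.
The quoted forward undervalues CNY, so borrow CNY, convert to JPY at spot, deposit the JPY at 9.28%, and buy CNY forward at 20.3751 to cover the loan.
Profit = 904,917,843.24 − 883,026,724.49 = JPY 21,891,119.

JPY 21,891,119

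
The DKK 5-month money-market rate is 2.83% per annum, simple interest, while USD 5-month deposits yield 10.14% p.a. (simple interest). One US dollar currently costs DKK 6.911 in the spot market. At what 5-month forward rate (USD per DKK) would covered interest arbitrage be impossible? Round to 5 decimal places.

0.14905

T = 5/12 years.
Growth of 1 DKK over T: 1 + 0.0283×5/12 = 1.0117917.
USD growth factor: 1 + 0.1014×5/12 = 1.042250.
So F = 6.911 × 1.0117917 / 1.042250 = 6.709036 (DKK/USD).
Quoted the other way: 1/6.709036 = 0.14905 USD per DKK.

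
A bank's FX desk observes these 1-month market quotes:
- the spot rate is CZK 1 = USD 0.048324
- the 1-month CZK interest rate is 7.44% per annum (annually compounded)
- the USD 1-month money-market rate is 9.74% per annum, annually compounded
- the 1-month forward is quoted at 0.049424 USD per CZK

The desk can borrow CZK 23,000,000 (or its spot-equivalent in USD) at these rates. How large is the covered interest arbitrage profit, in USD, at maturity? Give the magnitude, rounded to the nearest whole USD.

T = 1/12 years.
Invest the CZK and cover forward: 23,000,000 × 1.005998114 × 0.049424 = USD 1,143,570.37.
Convert at spot and invest in USD: 23,000,000 × 0.048324 × 1.007775385 = USD 1,120,093.97.
The quoted forward overvalues CZK, so borrow USD, buy CZK at spot, deposit the CZK at 7.44%, and sell the proceeds forward at 0.049424.
Arbitrage profit = |1,143,570.37 − 1,120,093.97| = USD 23,476.

USD 23,476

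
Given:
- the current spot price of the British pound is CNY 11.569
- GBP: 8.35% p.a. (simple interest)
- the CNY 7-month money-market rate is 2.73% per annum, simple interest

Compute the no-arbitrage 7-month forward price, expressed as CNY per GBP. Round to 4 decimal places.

T = 7/12 years.
CNY accumulates by 1 + 0.0273×7/12 = 1.015925.
Growth of 1 GBP over T: 1 + 0.0835×7/12 = 1.04870833.
Forward (CNY per GBP) = 11.569 × 1.015925 / 1.04870833 = 11.207345.

11.2073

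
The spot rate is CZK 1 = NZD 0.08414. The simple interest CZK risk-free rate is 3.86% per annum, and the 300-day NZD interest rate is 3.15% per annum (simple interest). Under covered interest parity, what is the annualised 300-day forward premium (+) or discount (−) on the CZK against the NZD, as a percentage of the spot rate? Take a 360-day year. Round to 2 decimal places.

T = 300/360 years.
CIP forward (NZD per CZK) = 0.08414 × 1.026250/1.0321667 = 0.08365768.
(F − S)/S ÷ T = (0.08365768 − 0.08414)/0.08414/(300/360) = -0.006879 → -0.69%.

-0.69%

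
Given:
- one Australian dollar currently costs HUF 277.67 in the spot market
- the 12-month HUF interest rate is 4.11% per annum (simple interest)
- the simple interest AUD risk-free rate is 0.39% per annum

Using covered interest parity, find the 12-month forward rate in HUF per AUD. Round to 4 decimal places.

T = 1 year.
HUF accumulates by 1 + 0.0411×1 = 1.041100.
Growth of 1 AUD over T: 1 + 0.0039×1 = 1.003900.
CIP: F = S · (grow HUF)/(grow AUD) = 277.67 × 1.041100/1.003900 = 287.959196 HUF per AUD.

287.9592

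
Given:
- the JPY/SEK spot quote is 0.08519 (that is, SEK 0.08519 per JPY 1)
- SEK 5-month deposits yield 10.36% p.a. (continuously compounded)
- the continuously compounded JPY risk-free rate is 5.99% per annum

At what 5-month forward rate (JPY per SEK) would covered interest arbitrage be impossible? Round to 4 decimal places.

11.5267

T = 5/12 years.
SEK growth factor: e^(0.1036×5/12) = 1.0441119.
JPY growth factor: e^(0.0599×5/12) = 1.0252724.
Forward (SEK per JPY) = 0.08519 × 1.0441119 / 1.0252724 = 0.086755376.
Quoted the other way: 1/0.086755376 = 11.5267 JPY per SEK.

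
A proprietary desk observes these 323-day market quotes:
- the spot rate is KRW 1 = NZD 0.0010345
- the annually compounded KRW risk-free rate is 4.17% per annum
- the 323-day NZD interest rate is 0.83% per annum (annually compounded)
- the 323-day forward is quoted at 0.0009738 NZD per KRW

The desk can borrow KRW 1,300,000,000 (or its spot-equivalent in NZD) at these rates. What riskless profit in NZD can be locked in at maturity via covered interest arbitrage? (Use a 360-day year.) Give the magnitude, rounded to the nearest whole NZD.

T = 323/360 years.
Route A — deposit KRW, sell forward: 1,300,000,000 × 1.037335194 × 0.0009738 = NZD 1,313,204.12.
Route B — convert at spot, deposit NZD: 1,300,000,000 × 0.0010345 × 1.007443778 = NZD 1,354,860.76.
The quoted forward undervalues KRW, so borrow KRW, convert to NZD at spot, deposit the NZD at 0.83%, and buy KRW forward at 0.0009738 to cover the loan.
Profit = 1,354,860.76 − 1,313,204.12 = NZD 41,657.

NZD 41,657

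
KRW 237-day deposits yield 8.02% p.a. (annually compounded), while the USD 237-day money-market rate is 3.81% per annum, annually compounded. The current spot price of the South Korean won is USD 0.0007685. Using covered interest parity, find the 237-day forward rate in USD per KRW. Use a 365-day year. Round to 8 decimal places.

T = 237/365 years.
USD growth factor: (1 + 0.0381)^(237/365) = 1.0245764.
KRW accumulates by (1 + 0.0802)^(237/365) = 1.051368.
So F = 0.0007685 × 1.0245764 / 1.051368 = 0.0007489166 (USD/KRW).

0.00074892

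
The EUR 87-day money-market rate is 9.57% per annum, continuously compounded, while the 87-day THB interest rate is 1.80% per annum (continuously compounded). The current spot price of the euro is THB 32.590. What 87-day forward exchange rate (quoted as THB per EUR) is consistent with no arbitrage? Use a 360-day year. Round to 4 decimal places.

31.9838

T = 87/360 years.
THB accumulates by e^(0.0180×87/360) = 1.00435947.
Growth of 1 EUR over T: e^(0.0957×87/360) = 1.02339701.
CIP: F = S · (grow THB)/(grow EUR) = 32.59 × 1.00435947/1.02339701 = 31.983751 THB per EUR.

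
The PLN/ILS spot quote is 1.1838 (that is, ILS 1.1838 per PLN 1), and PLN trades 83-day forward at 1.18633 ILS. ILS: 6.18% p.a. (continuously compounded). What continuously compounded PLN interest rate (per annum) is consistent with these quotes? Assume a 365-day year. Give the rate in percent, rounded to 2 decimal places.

5.24%

T = 83/365 years.
F/S = 1.18633/1.1838 = 1.0021372 = (growth of ILS) / (growth of PLN).
ILS growth factor: e^(0.0618×83/365) = 1.0141524.
Hence g_PLN = 1.0119896.
r = ln(1.0119896)/(83/365) = 0.052412 → 5.24%.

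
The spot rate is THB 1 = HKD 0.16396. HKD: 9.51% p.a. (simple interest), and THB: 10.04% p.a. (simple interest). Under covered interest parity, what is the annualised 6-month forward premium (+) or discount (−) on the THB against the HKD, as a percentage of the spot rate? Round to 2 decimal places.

T = 6/12 years.
No-arbitrage forward: 0.16396 × 1.047550 / 1.050200 = 0.16354627 HKD/THB.
(F − S)/S ÷ T = (0.16354627 − 0.16396)/0.16396/(6/12) = -0.005047 → -0.50%.

-0.50%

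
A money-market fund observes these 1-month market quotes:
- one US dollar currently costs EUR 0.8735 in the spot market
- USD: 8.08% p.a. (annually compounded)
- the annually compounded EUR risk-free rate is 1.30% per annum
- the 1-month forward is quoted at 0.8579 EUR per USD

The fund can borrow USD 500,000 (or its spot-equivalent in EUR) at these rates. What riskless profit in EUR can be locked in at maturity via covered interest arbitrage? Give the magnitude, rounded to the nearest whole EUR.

T = 1/12 years.
Invest the USD and cover forward: 500,000 × 1.00649613 × 0.8579 = EUR 431,736.51.
Convert at spot and invest in EUR: 500,000 × 0.8735 × 1.00107693 = EUR 437,220.35.
The quoted forward undervalues USD, so borrow USD, convert to EUR at spot, deposit the EUR at 1.30%, and buy USD forward at 0.8579 to cover the loan.
Profit = 437,220.35 − 431,736.51 = EUR 5,484.

EUR 5,484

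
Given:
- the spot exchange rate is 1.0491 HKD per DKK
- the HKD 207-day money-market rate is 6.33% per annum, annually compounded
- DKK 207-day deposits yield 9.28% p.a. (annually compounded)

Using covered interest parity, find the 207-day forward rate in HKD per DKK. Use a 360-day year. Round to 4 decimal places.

T = 207/360 years.
Growth of 1 HKD over T: (1 + 0.0633)^(207/360) = 1.0359221.
Growth of 1 DKK over T: (1 + 0.0928)^(207/360) = 1.0523517.
CIP: F = S · (grow HKD)/(grow DKK) = 1.0491 × 1.0359221/1.0523517 = 1.032721 HKD per DKK.

1.0327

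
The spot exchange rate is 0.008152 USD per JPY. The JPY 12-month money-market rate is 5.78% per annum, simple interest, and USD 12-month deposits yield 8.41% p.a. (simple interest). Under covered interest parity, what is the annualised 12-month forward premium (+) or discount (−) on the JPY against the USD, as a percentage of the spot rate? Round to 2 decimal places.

T = 1 year.
CIP forward (USD per JPY) = 0.008152 × 1.084100/1.057800 = 0.008354683.
(F − S)/S ÷ T = (0.008354683 − 0.008152)/0.008152/1 = 0.024863 → 2.49%.

+2.49%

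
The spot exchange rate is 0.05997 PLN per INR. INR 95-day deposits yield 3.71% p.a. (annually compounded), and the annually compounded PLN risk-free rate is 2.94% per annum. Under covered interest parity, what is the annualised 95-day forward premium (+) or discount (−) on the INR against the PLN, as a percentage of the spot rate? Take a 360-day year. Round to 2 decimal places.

-0.74%

T = 95/360 years.
No-arbitrage forward: 0.05997 × 1.0076758 / 1.0096594 = 0.05985218 PLN/INR.
Annualised premium = (F − S)/S × (1/T) = (0.05985218 − 0.05997)/0.05997 ÷ (95/360) = -0.74%.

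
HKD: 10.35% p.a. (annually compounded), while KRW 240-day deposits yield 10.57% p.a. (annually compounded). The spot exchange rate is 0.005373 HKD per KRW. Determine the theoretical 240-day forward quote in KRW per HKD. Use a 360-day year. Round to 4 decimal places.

186.3630

T = 240/360 years.
HKD growth factor: (1 + 0.1035)^(240/360) = 1.067861408.
KRW accumulates by (1 + 0.1057)^(240/360) = 1.069280236.
So F = 0.005373 × 1.067861408 / 1.069280236 = 0.00536587057 (HKD/KRW).
Quoted the other way: 1/0.00536587057 = 186.3630 KRW per HKD.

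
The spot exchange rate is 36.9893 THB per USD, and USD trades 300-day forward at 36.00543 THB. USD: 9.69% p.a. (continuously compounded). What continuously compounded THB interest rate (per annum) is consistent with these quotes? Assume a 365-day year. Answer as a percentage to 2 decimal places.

T = 300/365 years.
F/S = 36.00543/36.9893 = 0.9734012 = (growth of THB) / (growth of USD).
The USD side grows by e^(0.0969×300/365) = 1.0829013.
That pins the THB growth at 1.0540974.
r = ln(1.0540974)/(300/365) = 0.064100 → 6.41%.

6.41%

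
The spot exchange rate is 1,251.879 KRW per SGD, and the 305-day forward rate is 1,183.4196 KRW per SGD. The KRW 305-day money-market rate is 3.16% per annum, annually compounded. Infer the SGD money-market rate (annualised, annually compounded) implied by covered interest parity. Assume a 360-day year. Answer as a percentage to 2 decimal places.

10.24%

T = 305/360 years.
F/S = 1183.4196/1251.879 = 0.9453147 = (growth of KRW) / (growth of SGD).
KRW growth factor: (1 + 0.0316)^(305/360) = 1.0267084.
That pins the SGD growth at 1.0861022.
r = 1.0861022^(360/305) − 1 = 0.102400 → 10.24%.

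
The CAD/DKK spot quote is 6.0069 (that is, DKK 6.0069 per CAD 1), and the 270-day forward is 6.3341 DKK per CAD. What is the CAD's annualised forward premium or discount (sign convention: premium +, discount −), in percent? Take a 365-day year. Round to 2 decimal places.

+7.36%

T = 270/365 years.
Period premium: (6.3341 − 6.0069)/6.0069 = 0.0544707.
×(1/T) gives 7.36% p.a.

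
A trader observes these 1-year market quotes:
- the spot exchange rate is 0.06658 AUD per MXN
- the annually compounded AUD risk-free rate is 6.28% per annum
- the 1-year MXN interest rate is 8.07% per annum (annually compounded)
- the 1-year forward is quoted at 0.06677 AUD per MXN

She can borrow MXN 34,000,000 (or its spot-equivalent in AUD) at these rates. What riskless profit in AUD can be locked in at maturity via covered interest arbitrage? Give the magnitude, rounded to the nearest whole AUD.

AUD 47,502

T = 1 year.
Route A — deposit MXN, sell forward: 34,000,000 × 1.080700 × 0.06677 = AUD 2,453,383.53.
Route B — convert at spot, deposit AUD: 34,000,000 × 0.06658 × 1.062800 = AUD 2,405,881.62.
The quoted forward overvalues MXN, so borrow AUD, buy MXN at spot, deposit the MXN at 8.07%, and sell the proceeds forward at 0.06677.
Profit = 2,453,383.53 − 2,405,881.62 = AUD 47,502.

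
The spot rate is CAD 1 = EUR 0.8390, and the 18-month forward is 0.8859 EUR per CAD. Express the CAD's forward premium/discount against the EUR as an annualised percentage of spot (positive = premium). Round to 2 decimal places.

T = 18/12 years.
CAD trades forward at +5.58999% vs spot over the period.
Annualise by dividing by T: 0.0558999 / (18/12) = 0.037267 → 3.73%.

+3.73%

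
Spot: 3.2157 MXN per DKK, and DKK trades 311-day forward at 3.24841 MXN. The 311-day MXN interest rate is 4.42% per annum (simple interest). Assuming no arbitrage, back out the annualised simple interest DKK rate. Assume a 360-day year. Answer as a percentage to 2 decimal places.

T = 311/360 years.
F/S = 3.24841/3.2157 = 1.0101720 = (growth of MXN) / (growth of DKK).
The MXN side grows by 1 + 0.0442×311/360 = 1.0381839.
That pins the DKK growth at 1.0277298.
r = (1.0277298 − 1)/(311/360) = 0.032099 → 3.21%.

3.21%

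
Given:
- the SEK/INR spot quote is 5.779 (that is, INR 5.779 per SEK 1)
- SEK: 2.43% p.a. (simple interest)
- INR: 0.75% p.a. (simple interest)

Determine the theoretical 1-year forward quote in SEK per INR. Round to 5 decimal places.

0.17593

T = 1 year.
INR accumulates by 1 + 0.0075×1 = 1.007500.
SEK accumulates by 1 + 0.0243×1 = 1.024300.
CIP: F = S · (grow INR)/(grow SEK) = 5.779 × 1.007500/1.024300 = 5.684216 INR per SEK.
Invert for SEK per INR: 1 / 5.684216 = 0.17593.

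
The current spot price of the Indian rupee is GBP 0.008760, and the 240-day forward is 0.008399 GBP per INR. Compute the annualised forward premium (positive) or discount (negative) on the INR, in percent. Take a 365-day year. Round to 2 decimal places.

T = 240/365 years.
Period premium: (0.008399 − 0.00876)/0.00876 = -0.0412100.
Per annum: -0.0412100 / (240/365) = -0.062674 = -6.27%.

-6.27%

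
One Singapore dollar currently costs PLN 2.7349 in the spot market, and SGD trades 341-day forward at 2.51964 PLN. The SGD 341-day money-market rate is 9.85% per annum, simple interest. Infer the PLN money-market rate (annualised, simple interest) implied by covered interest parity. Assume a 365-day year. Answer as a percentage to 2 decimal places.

0.65%

T = 341/365 years.
F/S = 2.51964/2.7349 = 0.9212915 = (growth of PLN) / (growth of SGD).
SGD growth factor: 1 + 0.0985×341/365 = 1.0920233.
So the PLN growth factor = 1.0060718.
(1.0060718 − 1)/T = 0.006499, i.e. 0.65%.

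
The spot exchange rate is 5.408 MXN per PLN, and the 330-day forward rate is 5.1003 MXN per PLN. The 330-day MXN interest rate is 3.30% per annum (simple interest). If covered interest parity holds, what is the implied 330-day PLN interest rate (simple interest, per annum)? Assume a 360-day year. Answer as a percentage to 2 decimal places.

T = 330/360 years.
F/S = 5.1003/5.408 = 0.9431028 = (growth of MXN) / (growth of PLN).
MXN growth factor: 1 + 0.0330×330/360 = 1.030250.
So the PLN growth factor = 1.0924048.
r = (1.0924048 − 1)/(330/360) = 0.100805 → 10.08%.

10.08%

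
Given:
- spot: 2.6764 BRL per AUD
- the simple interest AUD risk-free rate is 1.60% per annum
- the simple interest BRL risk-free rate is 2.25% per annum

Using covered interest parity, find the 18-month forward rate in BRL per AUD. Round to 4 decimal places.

T = 18/12 years.
BRL growth factor: 1 + 0.0225×18/12 = 1.033750.
Growth of 1 AUD over T: 1 + 0.0160×18/12 = 1.024000.
Forward (BRL per AUD) = 2.6764 × 1.033750 / 1.024000 = 2.701883.

2.7019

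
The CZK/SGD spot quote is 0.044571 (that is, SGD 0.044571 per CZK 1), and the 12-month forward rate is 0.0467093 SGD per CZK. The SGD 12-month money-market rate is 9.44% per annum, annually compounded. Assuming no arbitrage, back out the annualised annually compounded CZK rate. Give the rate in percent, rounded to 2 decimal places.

4.43%

T = 1 year.
By CIP, F/S equals the SGD-to-CZK growth ratio: 0.0467093/0.044571 = 1.0479751.
SGD growth factor: (1 + 0.0944)^1 = 1.094400.
Hence g_CZK = 1.0442996.
Annualise: 1.0442996^(1/1) − 1 = 0.044300 = 4.43%.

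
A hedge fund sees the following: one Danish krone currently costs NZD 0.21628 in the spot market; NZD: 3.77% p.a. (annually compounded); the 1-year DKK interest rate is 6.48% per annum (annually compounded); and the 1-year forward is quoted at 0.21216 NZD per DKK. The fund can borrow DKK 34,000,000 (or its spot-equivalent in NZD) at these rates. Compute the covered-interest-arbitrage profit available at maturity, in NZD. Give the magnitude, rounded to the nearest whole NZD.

T = 1 year.
Invest the DKK and cover forward: 34,000,000 × 1.064800 × 0.21216 = NZD 7,680,870.91.
Convert at spot and invest in NZD: 34,000,000 × 0.21628 × 1.037700 = NZD 7,630,747.70.
The quoted forward overvalues DKK, so borrow NZD, buy DKK at spot, deposit the DKK at 6.48%, and sell the proceeds forward at 0.21216.
Arbitrage profit = |7,680,870.91 − 7,630,747.70| = NZD 50,123.

NZD 50,123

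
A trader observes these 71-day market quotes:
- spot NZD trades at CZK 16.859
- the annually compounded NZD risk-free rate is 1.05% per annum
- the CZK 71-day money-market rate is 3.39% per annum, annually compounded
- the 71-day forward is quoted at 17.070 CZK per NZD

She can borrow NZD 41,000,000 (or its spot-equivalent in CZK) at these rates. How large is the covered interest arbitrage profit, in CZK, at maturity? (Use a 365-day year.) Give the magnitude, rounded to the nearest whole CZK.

CZK 5,577,376

T = 71/365 years.
Keep in NZD, deliver into the forward: 41,000,000·1.00203388282·17.070 = CZK 701,293,453.57.
Swap to CZK now, deposit: 41,000,000·16.859·1.00650601036 = CZK 695,716,077.98.
The quoted forward overvalues NZD, so borrow CZK, buy NZD at spot, deposit the NZD at 1.05%, and sell the proceeds forward at 17.070.
The gap between the two covered legs is CZK 5,577,376.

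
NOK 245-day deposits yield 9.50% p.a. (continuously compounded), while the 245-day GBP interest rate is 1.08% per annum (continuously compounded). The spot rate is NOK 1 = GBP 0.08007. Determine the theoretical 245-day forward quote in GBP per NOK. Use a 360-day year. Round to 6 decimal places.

0.075611

T = 245/360 years.
Growth of 1 GBP over T: e^(0.0108×245/360) = 1.0073771.
NOK growth factor: e^(0.0950×245/360) = 1.0667885.
Forward (GBP per NOK) = 0.08007 × 1.0073771 / 1.0667885 = 0.07561076.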